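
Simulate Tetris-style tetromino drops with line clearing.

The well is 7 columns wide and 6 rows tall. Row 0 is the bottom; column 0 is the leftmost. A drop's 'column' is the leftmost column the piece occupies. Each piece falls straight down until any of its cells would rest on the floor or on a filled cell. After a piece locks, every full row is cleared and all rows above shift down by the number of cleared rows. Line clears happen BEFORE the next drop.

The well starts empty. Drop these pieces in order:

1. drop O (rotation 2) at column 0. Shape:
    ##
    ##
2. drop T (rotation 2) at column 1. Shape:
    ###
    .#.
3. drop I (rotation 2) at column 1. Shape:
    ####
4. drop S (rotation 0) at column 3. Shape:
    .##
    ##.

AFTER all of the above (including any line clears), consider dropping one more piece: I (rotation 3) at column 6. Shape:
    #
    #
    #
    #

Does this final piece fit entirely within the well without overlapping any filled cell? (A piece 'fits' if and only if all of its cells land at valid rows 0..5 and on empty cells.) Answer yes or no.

Answer: yes

Derivation:
Drop 1: O rot2 at col 0 lands with bottom-row=0; cleared 0 line(s) (total 0); column heights now [2 2 0 0 0 0 0], max=2
Drop 2: T rot2 at col 1 lands with bottom-row=1; cleared 0 line(s) (total 0); column heights now [2 3 3 3 0 0 0], max=3
Drop 3: I rot2 at col 1 lands with bottom-row=3; cleared 0 line(s) (total 0); column heights now [2 4 4 4 4 0 0], max=4
Drop 4: S rot0 at col 3 lands with bottom-row=4; cleared 0 line(s) (total 0); column heights now [2 4 4 5 6 6 0], max=6
Test piece I rot3 at col 6 (width 1): heights before test = [2 4 4 5 6 6 0]; fits = True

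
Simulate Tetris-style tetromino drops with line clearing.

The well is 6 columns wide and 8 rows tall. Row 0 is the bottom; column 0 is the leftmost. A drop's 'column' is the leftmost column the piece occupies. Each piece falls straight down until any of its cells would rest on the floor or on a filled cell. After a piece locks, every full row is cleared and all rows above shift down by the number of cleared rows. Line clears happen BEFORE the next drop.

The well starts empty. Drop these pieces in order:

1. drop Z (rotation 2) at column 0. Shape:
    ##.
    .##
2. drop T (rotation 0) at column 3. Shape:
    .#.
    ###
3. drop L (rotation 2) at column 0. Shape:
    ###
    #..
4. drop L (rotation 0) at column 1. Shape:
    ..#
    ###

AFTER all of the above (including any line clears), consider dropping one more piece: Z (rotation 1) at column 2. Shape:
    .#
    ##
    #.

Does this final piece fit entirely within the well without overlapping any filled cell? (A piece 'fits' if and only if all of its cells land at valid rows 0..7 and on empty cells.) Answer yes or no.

Answer: yes

Derivation:
Drop 1: Z rot2 at col 0 lands with bottom-row=0; cleared 0 line(s) (total 0); column heights now [2 2 1 0 0 0], max=2
Drop 2: T rot0 at col 3 lands with bottom-row=0; cleared 0 line(s) (total 0); column heights now [2 2 1 1 2 1], max=2
Drop 3: L rot2 at col 0 lands with bottom-row=2; cleared 0 line(s) (total 0); column heights now [4 4 4 1 2 1], max=4
Drop 4: L rot0 at col 1 lands with bottom-row=4; cleared 0 line(s) (total 0); column heights now [4 5 5 6 2 1], max=6
Test piece Z rot1 at col 2 (width 2): heights before test = [4 5 5 6 2 1]; fits = True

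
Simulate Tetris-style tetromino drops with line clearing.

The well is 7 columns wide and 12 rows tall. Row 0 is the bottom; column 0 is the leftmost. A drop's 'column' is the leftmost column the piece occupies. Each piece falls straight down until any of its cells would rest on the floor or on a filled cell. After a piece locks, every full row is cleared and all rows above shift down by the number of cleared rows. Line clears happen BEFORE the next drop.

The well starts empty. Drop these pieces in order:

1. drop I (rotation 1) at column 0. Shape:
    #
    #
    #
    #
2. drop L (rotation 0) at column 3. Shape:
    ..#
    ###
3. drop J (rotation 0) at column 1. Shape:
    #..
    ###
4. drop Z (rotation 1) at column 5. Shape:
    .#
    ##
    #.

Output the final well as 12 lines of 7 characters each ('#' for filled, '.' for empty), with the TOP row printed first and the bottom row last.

Answer: .......
.......
.......
.......
.......
.......
.......
......#
#....##
##...#.
####.#.
#..###.

Derivation:
Drop 1: I rot1 at col 0 lands with bottom-row=0; cleared 0 line(s) (total 0); column heights now [4 0 0 0 0 0 0], max=4
Drop 2: L rot0 at col 3 lands with bottom-row=0; cleared 0 line(s) (total 0); column heights now [4 0 0 1 1 2 0], max=4
Drop 3: J rot0 at col 1 lands with bottom-row=1; cleared 0 line(s) (total 0); column heights now [4 3 2 2 1 2 0], max=4
Drop 4: Z rot1 at col 5 lands with bottom-row=2; cleared 0 line(s) (total 0); column heights now [4 3 2 2 1 4 5], max=5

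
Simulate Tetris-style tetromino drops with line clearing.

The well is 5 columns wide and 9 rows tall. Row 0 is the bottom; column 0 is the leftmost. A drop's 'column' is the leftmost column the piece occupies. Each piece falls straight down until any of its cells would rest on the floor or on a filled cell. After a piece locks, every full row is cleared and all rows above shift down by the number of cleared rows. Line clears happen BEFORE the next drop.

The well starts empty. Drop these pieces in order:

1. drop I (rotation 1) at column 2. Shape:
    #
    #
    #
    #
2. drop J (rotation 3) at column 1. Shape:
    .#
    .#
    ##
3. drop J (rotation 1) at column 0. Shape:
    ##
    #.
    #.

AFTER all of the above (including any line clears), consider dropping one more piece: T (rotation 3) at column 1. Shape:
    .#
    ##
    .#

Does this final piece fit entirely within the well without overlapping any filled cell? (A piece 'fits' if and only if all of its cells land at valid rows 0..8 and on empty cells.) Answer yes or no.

Drop 1: I rot1 at col 2 lands with bottom-row=0; cleared 0 line(s) (total 0); column heights now [0 0 4 0 0], max=4
Drop 2: J rot3 at col 1 lands with bottom-row=4; cleared 0 line(s) (total 0); column heights now [0 5 7 0 0], max=7
Drop 3: J rot1 at col 0 lands with bottom-row=3; cleared 0 line(s) (total 0); column heights now [6 6 7 0 0], max=7
Test piece T rot3 at col 1 (width 2): heights before test = [6 6 7 0 0]; fits = False

Answer: no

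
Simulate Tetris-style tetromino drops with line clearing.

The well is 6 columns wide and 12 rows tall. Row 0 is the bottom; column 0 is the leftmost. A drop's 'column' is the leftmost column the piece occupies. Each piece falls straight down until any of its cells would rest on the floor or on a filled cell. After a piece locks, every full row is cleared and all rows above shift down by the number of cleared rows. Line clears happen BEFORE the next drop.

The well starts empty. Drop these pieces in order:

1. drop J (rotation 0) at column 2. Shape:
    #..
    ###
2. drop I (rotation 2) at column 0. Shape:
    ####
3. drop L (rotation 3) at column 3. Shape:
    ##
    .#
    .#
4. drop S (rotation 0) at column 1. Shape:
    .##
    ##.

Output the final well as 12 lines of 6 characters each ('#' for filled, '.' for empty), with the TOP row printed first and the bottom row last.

Drop 1: J rot0 at col 2 lands with bottom-row=0; cleared 0 line(s) (total 0); column heights now [0 0 2 1 1 0], max=2
Drop 2: I rot2 at col 0 lands with bottom-row=2; cleared 0 line(s) (total 0); column heights now [3 3 3 3 1 0], max=3
Drop 3: L rot3 at col 3 lands with bottom-row=1; cleared 0 line(s) (total 0); column heights now [3 3 3 4 4 0], max=4
Drop 4: S rot0 at col 1 lands with bottom-row=3; cleared 0 line(s) (total 0); column heights now [3 4 5 5 4 0], max=5

Answer: ......
......
......
......
......
......
......
..##..
.####.
#####.
..#.#.
..###.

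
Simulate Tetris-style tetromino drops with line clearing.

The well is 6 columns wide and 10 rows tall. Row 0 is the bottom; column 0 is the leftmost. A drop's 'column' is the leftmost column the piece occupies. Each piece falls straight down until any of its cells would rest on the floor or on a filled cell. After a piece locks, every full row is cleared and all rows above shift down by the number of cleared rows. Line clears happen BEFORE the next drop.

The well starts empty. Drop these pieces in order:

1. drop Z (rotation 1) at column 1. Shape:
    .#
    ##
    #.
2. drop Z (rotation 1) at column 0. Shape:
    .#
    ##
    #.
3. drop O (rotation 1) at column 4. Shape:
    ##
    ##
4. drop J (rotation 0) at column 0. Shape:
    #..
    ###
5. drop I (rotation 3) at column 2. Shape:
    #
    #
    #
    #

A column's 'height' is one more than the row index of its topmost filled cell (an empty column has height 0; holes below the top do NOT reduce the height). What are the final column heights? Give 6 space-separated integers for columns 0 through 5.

Answer: 6 5 9 0 2 2

Derivation:
Drop 1: Z rot1 at col 1 lands with bottom-row=0; cleared 0 line(s) (total 0); column heights now [0 2 3 0 0 0], max=3
Drop 2: Z rot1 at col 0 lands with bottom-row=1; cleared 0 line(s) (total 0); column heights now [3 4 3 0 0 0], max=4
Drop 3: O rot1 at col 4 lands with bottom-row=0; cleared 0 line(s) (total 0); column heights now [3 4 3 0 2 2], max=4
Drop 4: J rot0 at col 0 lands with bottom-row=4; cleared 0 line(s) (total 0); column heights now [6 5 5 0 2 2], max=6
Drop 5: I rot3 at col 2 lands with bottom-row=5; cleared 0 line(s) (total 0); column heights now [6 5 9 0 2 2], max=9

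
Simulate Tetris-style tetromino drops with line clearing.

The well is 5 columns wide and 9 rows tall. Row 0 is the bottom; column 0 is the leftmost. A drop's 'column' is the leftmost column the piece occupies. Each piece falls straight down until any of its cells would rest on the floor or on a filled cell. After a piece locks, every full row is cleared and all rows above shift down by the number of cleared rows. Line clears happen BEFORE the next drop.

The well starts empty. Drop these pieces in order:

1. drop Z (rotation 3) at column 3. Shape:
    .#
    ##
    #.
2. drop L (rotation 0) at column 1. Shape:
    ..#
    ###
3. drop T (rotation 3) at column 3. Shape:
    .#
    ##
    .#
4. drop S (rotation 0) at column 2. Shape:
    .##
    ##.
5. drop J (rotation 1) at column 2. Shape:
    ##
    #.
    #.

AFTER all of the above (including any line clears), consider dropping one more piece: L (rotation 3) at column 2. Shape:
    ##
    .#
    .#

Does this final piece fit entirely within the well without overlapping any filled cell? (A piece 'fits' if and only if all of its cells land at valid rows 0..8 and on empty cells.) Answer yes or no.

Drop 1: Z rot3 at col 3 lands with bottom-row=0; cleared 0 line(s) (total 0); column heights now [0 0 0 2 3], max=3
Drop 2: L rot0 at col 1 lands with bottom-row=2; cleared 0 line(s) (total 0); column heights now [0 3 3 4 3], max=4
Drop 3: T rot3 at col 3 lands with bottom-row=3; cleared 0 line(s) (total 0); column heights now [0 3 3 5 6], max=6
Drop 4: S rot0 at col 2 lands with bottom-row=5; cleared 0 line(s) (total 0); column heights now [0 3 6 7 7], max=7
Drop 5: J rot1 at col 2 lands with bottom-row=6; cleared 0 line(s) (total 0); column heights now [0 3 9 9 7], max=9
Test piece L rot3 at col 2 (width 2): heights before test = [0 3 9 9 7]; fits = False

Answer: no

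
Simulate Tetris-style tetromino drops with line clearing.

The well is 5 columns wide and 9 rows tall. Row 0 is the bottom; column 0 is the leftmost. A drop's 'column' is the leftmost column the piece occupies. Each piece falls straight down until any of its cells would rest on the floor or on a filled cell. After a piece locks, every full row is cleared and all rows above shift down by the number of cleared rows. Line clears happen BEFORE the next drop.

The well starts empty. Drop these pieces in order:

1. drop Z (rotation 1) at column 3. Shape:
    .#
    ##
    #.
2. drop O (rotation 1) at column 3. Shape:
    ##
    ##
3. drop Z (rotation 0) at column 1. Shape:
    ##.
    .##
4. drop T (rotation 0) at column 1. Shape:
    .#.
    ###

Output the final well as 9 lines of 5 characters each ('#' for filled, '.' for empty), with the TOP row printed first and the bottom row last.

Drop 1: Z rot1 at col 3 lands with bottom-row=0; cleared 0 line(s) (total 0); column heights now [0 0 0 2 3], max=3
Drop 2: O rot1 at col 3 lands with bottom-row=3; cleared 0 line(s) (total 0); column heights now [0 0 0 5 5], max=5
Drop 3: Z rot0 at col 1 lands with bottom-row=5; cleared 0 line(s) (total 0); column heights now [0 7 7 6 5], max=7
Drop 4: T rot0 at col 1 lands with bottom-row=7; cleared 0 line(s) (total 0); column heights now [0 8 9 8 5], max=9

Answer: ..#..
.###.
.##..
..##.
...##
...##
....#
...##
...#.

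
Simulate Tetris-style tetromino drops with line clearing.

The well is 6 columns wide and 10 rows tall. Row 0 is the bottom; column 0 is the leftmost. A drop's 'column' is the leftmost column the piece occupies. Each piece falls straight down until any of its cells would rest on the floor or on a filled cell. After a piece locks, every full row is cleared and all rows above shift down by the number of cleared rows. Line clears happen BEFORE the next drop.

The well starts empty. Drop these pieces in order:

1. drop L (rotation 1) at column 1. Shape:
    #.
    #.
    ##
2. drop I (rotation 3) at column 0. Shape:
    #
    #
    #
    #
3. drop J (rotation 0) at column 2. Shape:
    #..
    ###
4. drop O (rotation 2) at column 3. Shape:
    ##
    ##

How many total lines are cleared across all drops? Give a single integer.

Drop 1: L rot1 at col 1 lands with bottom-row=0; cleared 0 line(s) (total 0); column heights now [0 3 1 0 0 0], max=3
Drop 2: I rot3 at col 0 lands with bottom-row=0; cleared 0 line(s) (total 0); column heights now [4 3 1 0 0 0], max=4
Drop 3: J rot0 at col 2 lands with bottom-row=1; cleared 0 line(s) (total 0); column heights now [4 3 3 2 2 0], max=4
Drop 4: O rot2 at col 3 lands with bottom-row=2; cleared 0 line(s) (total 0); column heights now [4 3 3 4 4 0], max=4

Answer: 0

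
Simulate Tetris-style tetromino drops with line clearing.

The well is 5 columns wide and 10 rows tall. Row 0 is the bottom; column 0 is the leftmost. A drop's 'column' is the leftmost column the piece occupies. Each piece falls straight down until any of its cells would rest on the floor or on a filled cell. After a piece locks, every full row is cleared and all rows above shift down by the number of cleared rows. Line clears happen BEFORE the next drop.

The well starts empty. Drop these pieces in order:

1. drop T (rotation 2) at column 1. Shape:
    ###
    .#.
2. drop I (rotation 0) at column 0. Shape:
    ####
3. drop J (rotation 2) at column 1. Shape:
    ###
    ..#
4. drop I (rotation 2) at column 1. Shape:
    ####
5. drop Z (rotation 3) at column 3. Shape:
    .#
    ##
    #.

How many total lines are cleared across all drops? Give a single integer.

Answer: 0

Derivation:
Drop 1: T rot2 at col 1 lands with bottom-row=0; cleared 0 line(s) (total 0); column heights now [0 2 2 2 0], max=2
Drop 2: I rot0 at col 0 lands with bottom-row=2; cleared 0 line(s) (total 0); column heights now [3 3 3 3 0], max=3
Drop 3: J rot2 at col 1 lands with bottom-row=3; cleared 0 line(s) (total 0); column heights now [3 5 5 5 0], max=5
Drop 4: I rot2 at col 1 lands with bottom-row=5; cleared 0 line(s) (total 0); column heights now [3 6 6 6 6], max=6
Drop 5: Z rot3 at col 3 lands with bottom-row=6; cleared 0 line(s) (total 0); column heights now [3 6 6 8 9], max=9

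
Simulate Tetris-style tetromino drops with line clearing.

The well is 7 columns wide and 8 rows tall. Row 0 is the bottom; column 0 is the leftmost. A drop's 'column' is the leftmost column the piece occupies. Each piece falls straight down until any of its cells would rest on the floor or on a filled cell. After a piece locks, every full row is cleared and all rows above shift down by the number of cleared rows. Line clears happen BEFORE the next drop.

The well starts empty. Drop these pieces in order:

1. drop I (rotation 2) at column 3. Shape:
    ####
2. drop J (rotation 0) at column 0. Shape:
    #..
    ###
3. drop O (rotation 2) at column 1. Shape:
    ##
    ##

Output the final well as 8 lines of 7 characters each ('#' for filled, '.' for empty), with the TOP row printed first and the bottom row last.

Drop 1: I rot2 at col 3 lands with bottom-row=0; cleared 0 line(s) (total 0); column heights now [0 0 0 1 1 1 1], max=1
Drop 2: J rot0 at col 0 lands with bottom-row=0; cleared 1 line(s) (total 1); column heights now [1 0 0 0 0 0 0], max=1
Drop 3: O rot2 at col 1 lands with bottom-row=0; cleared 0 line(s) (total 1); column heights now [1 2 2 0 0 0 0], max=2

Answer: .......
.......
.......
.......
.......
.......
.##....
###....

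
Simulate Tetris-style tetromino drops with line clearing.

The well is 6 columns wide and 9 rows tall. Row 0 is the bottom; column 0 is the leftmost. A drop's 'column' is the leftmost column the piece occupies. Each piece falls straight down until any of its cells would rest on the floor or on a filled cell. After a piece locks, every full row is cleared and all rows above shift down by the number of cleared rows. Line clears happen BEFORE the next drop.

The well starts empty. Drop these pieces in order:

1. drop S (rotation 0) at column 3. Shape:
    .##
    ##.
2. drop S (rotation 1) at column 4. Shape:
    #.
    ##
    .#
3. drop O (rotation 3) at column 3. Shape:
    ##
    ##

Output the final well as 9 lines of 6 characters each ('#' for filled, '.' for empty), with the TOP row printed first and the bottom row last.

Answer: ......
......
...##.
...##.
....#.
....##
.....#
....##
...##.

Derivation:
Drop 1: S rot0 at col 3 lands with bottom-row=0; cleared 0 line(s) (total 0); column heights now [0 0 0 1 2 2], max=2
Drop 2: S rot1 at col 4 lands with bottom-row=2; cleared 0 line(s) (total 0); column heights now [0 0 0 1 5 4], max=5
Drop 3: O rot3 at col 3 lands with bottom-row=5; cleared 0 line(s) (total 0); column heights now [0 0 0 7 7 4], max=7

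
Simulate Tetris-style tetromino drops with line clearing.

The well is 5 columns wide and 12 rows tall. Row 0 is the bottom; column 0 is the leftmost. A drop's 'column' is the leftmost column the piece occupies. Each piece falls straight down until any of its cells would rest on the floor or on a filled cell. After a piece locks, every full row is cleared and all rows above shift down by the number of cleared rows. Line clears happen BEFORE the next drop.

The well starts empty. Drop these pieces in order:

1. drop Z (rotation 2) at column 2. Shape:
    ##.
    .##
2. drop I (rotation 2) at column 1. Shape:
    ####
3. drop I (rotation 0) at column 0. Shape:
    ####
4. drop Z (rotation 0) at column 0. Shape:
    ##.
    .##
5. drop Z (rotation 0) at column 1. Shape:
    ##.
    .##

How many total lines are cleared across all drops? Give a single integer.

Drop 1: Z rot2 at col 2 lands with bottom-row=0; cleared 0 line(s) (total 0); column heights now [0 0 2 2 1], max=2
Drop 2: I rot2 at col 1 lands with bottom-row=2; cleared 0 line(s) (total 0); column heights now [0 3 3 3 3], max=3
Drop 3: I rot0 at col 0 lands with bottom-row=3; cleared 0 line(s) (total 0); column heights now [4 4 4 4 3], max=4
Drop 4: Z rot0 at col 0 lands with bottom-row=4; cleared 0 line(s) (total 0); column heights now [6 6 5 4 3], max=6
Drop 5: Z rot0 at col 1 lands with bottom-row=5; cleared 0 line(s) (total 0); column heights now [6 7 7 6 3], max=7

Answer: 0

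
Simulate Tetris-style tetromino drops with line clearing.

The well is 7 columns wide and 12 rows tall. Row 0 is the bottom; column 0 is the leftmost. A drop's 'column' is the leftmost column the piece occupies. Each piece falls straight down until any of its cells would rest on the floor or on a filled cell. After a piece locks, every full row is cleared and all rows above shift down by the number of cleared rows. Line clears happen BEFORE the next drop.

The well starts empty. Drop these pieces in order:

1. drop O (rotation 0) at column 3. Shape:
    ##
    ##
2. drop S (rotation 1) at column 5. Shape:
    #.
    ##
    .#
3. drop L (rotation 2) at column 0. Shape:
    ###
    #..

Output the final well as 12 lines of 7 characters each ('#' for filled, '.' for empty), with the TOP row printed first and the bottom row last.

Drop 1: O rot0 at col 3 lands with bottom-row=0; cleared 0 line(s) (total 0); column heights now [0 0 0 2 2 0 0], max=2
Drop 2: S rot1 at col 5 lands with bottom-row=0; cleared 0 line(s) (total 0); column heights now [0 0 0 2 2 3 2], max=3
Drop 3: L rot2 at col 0 lands with bottom-row=0; cleared 1 line(s) (total 1); column heights now [1 0 0 1 1 2 1], max=2

Answer: .......
.......
.......
.......
.......
.......
.......
.......
.......
.......
.....#.
#..##.#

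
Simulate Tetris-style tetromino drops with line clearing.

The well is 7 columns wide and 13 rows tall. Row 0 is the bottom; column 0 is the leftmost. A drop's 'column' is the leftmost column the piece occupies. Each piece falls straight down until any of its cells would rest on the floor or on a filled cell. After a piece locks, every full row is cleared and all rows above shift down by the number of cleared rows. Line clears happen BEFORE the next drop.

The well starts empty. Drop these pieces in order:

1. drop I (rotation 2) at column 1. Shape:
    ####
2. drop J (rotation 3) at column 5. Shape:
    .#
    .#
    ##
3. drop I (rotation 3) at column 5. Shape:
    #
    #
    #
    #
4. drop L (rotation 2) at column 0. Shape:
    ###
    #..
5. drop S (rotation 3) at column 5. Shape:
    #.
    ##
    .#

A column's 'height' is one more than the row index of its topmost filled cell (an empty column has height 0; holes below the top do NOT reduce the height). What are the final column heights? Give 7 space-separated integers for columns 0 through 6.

Answer: 1 1 1 0 0 6 5

Derivation:
Drop 1: I rot2 at col 1 lands with bottom-row=0; cleared 0 line(s) (total 0); column heights now [0 1 1 1 1 0 0], max=1
Drop 2: J rot3 at col 5 lands with bottom-row=0; cleared 0 line(s) (total 0); column heights now [0 1 1 1 1 1 3], max=3
Drop 3: I rot3 at col 5 lands with bottom-row=1; cleared 0 line(s) (total 0); column heights now [0 1 1 1 1 5 3], max=5
Drop 4: L rot2 at col 0 lands with bottom-row=0; cleared 1 line(s) (total 1); column heights now [1 1 1 0 0 4 2], max=4
Drop 5: S rot3 at col 5 lands with bottom-row=3; cleared 0 line(s) (total 1); column heights now [1 1 1 0 0 6 5], max=6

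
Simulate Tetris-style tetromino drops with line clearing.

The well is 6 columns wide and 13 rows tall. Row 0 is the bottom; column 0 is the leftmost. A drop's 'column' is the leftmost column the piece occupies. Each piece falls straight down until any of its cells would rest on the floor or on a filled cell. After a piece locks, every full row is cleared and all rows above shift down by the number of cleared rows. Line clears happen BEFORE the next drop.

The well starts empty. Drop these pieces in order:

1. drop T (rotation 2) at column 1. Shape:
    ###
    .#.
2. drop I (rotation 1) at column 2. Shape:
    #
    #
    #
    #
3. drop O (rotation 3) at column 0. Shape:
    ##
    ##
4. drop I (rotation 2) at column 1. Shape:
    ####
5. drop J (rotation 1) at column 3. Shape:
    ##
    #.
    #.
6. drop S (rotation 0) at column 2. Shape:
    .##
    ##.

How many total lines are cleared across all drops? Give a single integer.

Drop 1: T rot2 at col 1 lands with bottom-row=0; cleared 0 line(s) (total 0); column heights now [0 2 2 2 0 0], max=2
Drop 2: I rot1 at col 2 lands with bottom-row=2; cleared 0 line(s) (total 0); column heights now [0 2 6 2 0 0], max=6
Drop 3: O rot3 at col 0 lands with bottom-row=2; cleared 0 line(s) (total 0); column heights now [4 4 6 2 0 0], max=6
Drop 4: I rot2 at col 1 lands with bottom-row=6; cleared 0 line(s) (total 0); column heights now [4 7 7 7 7 0], max=7
Drop 5: J rot1 at col 3 lands with bottom-row=7; cleared 0 line(s) (total 0); column heights now [4 7 7 10 10 0], max=10
Drop 6: S rot0 at col 2 lands with bottom-row=10; cleared 0 line(s) (total 0); column heights now [4 7 11 12 12 0], max=12

Answer: 0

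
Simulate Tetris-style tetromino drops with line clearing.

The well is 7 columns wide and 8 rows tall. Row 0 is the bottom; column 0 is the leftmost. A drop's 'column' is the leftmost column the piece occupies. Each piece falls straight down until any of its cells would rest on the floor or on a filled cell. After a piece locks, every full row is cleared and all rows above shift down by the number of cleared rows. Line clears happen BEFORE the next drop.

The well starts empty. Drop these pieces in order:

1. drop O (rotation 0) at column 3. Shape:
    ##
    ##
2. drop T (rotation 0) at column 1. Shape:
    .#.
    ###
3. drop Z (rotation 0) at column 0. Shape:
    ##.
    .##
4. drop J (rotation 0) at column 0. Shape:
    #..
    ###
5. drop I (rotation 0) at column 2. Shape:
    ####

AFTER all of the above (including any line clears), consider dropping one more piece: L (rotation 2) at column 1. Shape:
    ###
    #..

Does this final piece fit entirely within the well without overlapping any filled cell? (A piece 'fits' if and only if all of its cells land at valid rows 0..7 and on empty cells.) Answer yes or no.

Drop 1: O rot0 at col 3 lands with bottom-row=0; cleared 0 line(s) (total 0); column heights now [0 0 0 2 2 0 0], max=2
Drop 2: T rot0 at col 1 lands with bottom-row=2; cleared 0 line(s) (total 0); column heights now [0 3 4 3 2 0 0], max=4
Drop 3: Z rot0 at col 0 lands with bottom-row=4; cleared 0 line(s) (total 0); column heights now [6 6 5 3 2 0 0], max=6
Drop 4: J rot0 at col 0 lands with bottom-row=6; cleared 0 line(s) (total 0); column heights now [8 7 7 3 2 0 0], max=8
Drop 5: I rot0 at col 2 lands with bottom-row=7; cleared 0 line(s) (total 0); column heights now [8 7 8 8 8 8 0], max=8
Test piece L rot2 at col 1 (width 3): heights before test = [8 7 8 8 8 8 0]; fits = False

Answer: no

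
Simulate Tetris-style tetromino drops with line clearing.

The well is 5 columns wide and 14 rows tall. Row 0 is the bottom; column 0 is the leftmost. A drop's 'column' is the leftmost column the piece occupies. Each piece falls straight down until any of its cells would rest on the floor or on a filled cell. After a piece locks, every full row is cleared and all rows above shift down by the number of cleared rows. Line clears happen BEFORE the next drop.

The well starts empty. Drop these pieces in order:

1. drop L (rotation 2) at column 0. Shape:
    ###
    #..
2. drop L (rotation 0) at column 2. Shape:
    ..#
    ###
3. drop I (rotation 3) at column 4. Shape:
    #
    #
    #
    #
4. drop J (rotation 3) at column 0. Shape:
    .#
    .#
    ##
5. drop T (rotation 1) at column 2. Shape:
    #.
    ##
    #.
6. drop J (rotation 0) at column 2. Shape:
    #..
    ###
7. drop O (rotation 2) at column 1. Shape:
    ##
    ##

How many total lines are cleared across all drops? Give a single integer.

Drop 1: L rot2 at col 0 lands with bottom-row=0; cleared 0 line(s) (total 0); column heights now [2 2 2 0 0], max=2
Drop 2: L rot0 at col 2 lands with bottom-row=2; cleared 0 line(s) (total 0); column heights now [2 2 3 3 4], max=4
Drop 3: I rot3 at col 4 lands with bottom-row=4; cleared 0 line(s) (total 0); column heights now [2 2 3 3 8], max=8
Drop 4: J rot3 at col 0 lands with bottom-row=2; cleared 1 line(s) (total 1); column heights now [2 4 2 0 7], max=7
Drop 5: T rot1 at col 2 lands with bottom-row=2; cleared 0 line(s) (total 1); column heights now [2 4 5 4 7], max=7
Drop 6: J rot0 at col 2 lands with bottom-row=7; cleared 0 line(s) (total 1); column heights now [2 4 9 8 8], max=9
Drop 7: O rot2 at col 1 lands with bottom-row=9; cleared 0 line(s) (total 1); column heights now [2 11 11 8 8], max=11

Answer: 1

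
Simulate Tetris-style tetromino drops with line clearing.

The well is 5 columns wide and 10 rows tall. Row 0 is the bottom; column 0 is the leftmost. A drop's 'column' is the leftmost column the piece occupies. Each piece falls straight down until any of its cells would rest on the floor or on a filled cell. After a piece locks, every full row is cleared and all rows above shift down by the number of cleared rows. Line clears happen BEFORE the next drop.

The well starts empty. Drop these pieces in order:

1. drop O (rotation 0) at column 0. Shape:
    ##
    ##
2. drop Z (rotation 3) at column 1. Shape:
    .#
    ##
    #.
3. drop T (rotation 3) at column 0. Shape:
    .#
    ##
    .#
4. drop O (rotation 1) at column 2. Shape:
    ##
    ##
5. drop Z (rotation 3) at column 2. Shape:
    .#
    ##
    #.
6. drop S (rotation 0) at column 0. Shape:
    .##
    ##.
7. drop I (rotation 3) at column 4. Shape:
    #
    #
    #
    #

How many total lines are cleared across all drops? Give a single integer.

Answer: 0

Derivation:
Drop 1: O rot0 at col 0 lands with bottom-row=0; cleared 0 line(s) (total 0); column heights now [2 2 0 0 0], max=2
Drop 2: Z rot3 at col 1 lands with bottom-row=2; cleared 0 line(s) (total 0); column heights now [2 4 5 0 0], max=5
Drop 3: T rot3 at col 0 lands with bottom-row=4; cleared 0 line(s) (total 0); column heights now [6 7 5 0 0], max=7
Drop 4: O rot1 at col 2 lands with bottom-row=5; cleared 0 line(s) (total 0); column heights now [6 7 7 7 0], max=7
Drop 5: Z rot3 at col 2 lands with bottom-row=7; cleared 0 line(s) (total 0); column heights now [6 7 9 10 0], max=10
Drop 6: S rot0 at col 0 lands with bottom-row=8; cleared 0 line(s) (total 0); column heights now [9 10 10 10 0], max=10
Drop 7: I rot3 at col 4 lands with bottom-row=0; cleared 0 line(s) (total 0); column heights now [9 10 10 10 4], max=10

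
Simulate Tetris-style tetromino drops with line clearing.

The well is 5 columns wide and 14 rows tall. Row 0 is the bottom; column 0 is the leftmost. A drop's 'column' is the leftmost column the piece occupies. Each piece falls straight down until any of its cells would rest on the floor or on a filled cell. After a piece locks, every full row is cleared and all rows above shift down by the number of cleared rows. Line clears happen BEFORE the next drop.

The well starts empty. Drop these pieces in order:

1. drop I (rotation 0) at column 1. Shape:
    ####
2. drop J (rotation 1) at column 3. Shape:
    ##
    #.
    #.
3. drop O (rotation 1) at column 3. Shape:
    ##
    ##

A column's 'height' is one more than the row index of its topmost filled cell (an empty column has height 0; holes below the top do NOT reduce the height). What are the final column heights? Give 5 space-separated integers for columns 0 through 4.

Drop 1: I rot0 at col 1 lands with bottom-row=0; cleared 0 line(s) (total 0); column heights now [0 1 1 1 1], max=1
Drop 2: J rot1 at col 3 lands with bottom-row=1; cleared 0 line(s) (total 0); column heights now [0 1 1 4 4], max=4
Drop 3: O rot1 at col 3 lands with bottom-row=4; cleared 0 line(s) (total 0); column heights now [0 1 1 6 6], max=6

Answer: 0 1 1 6 6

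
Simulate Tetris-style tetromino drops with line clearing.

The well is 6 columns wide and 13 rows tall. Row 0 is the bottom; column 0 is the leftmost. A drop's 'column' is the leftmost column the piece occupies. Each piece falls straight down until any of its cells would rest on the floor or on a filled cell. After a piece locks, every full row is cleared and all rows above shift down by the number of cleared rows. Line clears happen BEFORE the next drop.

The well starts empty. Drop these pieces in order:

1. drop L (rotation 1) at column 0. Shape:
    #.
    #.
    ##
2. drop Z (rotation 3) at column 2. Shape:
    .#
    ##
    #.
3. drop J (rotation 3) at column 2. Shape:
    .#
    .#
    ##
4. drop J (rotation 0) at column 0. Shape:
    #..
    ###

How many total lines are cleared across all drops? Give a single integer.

Drop 1: L rot1 at col 0 lands with bottom-row=0; cleared 0 line(s) (total 0); column heights now [3 1 0 0 0 0], max=3
Drop 2: Z rot3 at col 2 lands with bottom-row=0; cleared 0 line(s) (total 0); column heights now [3 1 2 3 0 0], max=3
Drop 3: J rot3 at col 2 lands with bottom-row=3; cleared 0 line(s) (total 0); column heights now [3 1 4 6 0 0], max=6
Drop 4: J rot0 at col 0 lands with bottom-row=4; cleared 0 line(s) (total 0); column heights now [6 5 5 6 0 0], max=6

Answer: 0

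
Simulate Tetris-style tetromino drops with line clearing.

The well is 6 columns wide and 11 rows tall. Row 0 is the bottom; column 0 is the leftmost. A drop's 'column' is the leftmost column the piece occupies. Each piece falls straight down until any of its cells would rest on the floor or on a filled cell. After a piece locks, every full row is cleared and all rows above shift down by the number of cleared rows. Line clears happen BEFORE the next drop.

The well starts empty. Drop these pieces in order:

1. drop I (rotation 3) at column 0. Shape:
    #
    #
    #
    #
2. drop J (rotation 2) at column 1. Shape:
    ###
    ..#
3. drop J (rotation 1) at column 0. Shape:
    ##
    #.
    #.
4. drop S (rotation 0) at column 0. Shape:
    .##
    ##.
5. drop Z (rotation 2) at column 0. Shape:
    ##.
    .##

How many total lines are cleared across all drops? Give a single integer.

Answer: 0

Derivation:
Drop 1: I rot3 at col 0 lands with bottom-row=0; cleared 0 line(s) (total 0); column heights now [4 0 0 0 0 0], max=4
Drop 2: J rot2 at col 1 lands with bottom-row=0; cleared 0 line(s) (total 0); column heights now [4 2 2 2 0 0], max=4
Drop 3: J rot1 at col 0 lands with bottom-row=4; cleared 0 line(s) (total 0); column heights now [7 7 2 2 0 0], max=7
Drop 4: S rot0 at col 0 lands with bottom-row=7; cleared 0 line(s) (total 0); column heights now [8 9 9 2 0 0], max=9
Drop 5: Z rot2 at col 0 lands with bottom-row=9; cleared 0 line(s) (total 0); column heights now [11 11 10 2 0 0], max=11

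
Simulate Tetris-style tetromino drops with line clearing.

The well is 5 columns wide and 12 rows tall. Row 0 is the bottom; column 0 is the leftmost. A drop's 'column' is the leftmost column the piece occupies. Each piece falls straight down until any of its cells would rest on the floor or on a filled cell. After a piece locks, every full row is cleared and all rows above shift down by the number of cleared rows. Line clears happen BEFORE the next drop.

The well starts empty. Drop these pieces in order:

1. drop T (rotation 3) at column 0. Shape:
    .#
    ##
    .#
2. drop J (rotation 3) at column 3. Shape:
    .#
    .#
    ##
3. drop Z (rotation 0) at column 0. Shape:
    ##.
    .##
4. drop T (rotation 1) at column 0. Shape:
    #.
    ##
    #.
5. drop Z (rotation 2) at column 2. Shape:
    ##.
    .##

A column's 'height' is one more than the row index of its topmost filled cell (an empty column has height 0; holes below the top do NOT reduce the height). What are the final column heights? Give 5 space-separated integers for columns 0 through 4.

Answer: 8 7 5 5 4

Derivation:
Drop 1: T rot3 at col 0 lands with bottom-row=0; cleared 0 line(s) (total 0); column heights now [2 3 0 0 0], max=3
Drop 2: J rot3 at col 3 lands with bottom-row=0; cleared 0 line(s) (total 0); column heights now [2 3 0 1 3], max=3
Drop 3: Z rot0 at col 0 lands with bottom-row=3; cleared 0 line(s) (total 0); column heights now [5 5 4 1 3], max=5
Drop 4: T rot1 at col 0 lands with bottom-row=5; cleared 0 line(s) (total 0); column heights now [8 7 4 1 3], max=8
Drop 5: Z rot2 at col 2 lands with bottom-row=3; cleared 0 line(s) (total 0); column heights now [8 7 5 5 4], max=8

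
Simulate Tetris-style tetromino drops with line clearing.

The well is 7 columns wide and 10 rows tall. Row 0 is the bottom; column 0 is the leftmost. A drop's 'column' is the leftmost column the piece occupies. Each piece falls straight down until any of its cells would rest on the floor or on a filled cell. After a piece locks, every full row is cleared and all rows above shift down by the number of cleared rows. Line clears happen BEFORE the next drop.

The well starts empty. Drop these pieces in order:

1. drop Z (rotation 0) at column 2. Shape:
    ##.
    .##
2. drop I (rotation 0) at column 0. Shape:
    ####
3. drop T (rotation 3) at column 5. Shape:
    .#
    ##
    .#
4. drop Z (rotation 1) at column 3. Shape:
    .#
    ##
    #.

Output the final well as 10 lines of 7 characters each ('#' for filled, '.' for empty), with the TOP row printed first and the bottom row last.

Drop 1: Z rot0 at col 2 lands with bottom-row=0; cleared 0 line(s) (total 0); column heights now [0 0 2 2 1 0 0], max=2
Drop 2: I rot0 at col 0 lands with bottom-row=2; cleared 0 line(s) (total 0); column heights now [3 3 3 3 1 0 0], max=3
Drop 3: T rot3 at col 5 lands with bottom-row=0; cleared 0 line(s) (total 0); column heights now [3 3 3 3 1 2 3], max=3
Drop 4: Z rot1 at col 3 lands with bottom-row=3; cleared 0 line(s) (total 0); column heights now [3 3 3 5 6 2 3], max=6

Answer: .......
.......
.......
.......
....#..
...##..
...#...
####..#
..##.##
...##.#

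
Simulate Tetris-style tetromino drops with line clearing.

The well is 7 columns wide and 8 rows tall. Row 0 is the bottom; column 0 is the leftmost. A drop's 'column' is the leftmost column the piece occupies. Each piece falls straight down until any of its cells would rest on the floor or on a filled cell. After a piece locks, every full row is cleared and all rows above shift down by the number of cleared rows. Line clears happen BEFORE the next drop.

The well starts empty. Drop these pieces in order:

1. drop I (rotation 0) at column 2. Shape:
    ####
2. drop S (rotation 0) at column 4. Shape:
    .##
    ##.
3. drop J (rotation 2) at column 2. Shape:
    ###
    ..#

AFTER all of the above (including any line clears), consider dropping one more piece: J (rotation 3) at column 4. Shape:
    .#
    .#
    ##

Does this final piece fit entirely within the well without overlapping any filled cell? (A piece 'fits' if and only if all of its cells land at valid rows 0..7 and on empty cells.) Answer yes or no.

Drop 1: I rot0 at col 2 lands with bottom-row=0; cleared 0 line(s) (total 0); column heights now [0 0 1 1 1 1 0], max=1
Drop 2: S rot0 at col 4 lands with bottom-row=1; cleared 0 line(s) (total 0); column heights now [0 0 1 1 2 3 3], max=3
Drop 3: J rot2 at col 2 lands with bottom-row=2; cleared 0 line(s) (total 0); column heights now [0 0 4 4 4 3 3], max=4
Test piece J rot3 at col 4 (width 2): heights before test = [0 0 4 4 4 3 3]; fits = True

Answer: yes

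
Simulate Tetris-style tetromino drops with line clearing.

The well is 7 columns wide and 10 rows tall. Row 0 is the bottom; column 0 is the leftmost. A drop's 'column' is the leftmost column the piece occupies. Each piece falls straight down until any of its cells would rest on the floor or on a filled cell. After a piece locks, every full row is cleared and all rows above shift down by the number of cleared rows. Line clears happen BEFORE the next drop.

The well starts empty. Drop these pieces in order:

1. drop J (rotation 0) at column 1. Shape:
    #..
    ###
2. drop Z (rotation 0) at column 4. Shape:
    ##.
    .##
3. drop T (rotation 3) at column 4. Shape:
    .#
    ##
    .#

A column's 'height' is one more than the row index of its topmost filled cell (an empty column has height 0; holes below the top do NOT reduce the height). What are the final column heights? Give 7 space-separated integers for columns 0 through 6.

Drop 1: J rot0 at col 1 lands with bottom-row=0; cleared 0 line(s) (total 0); column heights now [0 2 1 1 0 0 0], max=2
Drop 2: Z rot0 at col 4 lands with bottom-row=0; cleared 0 line(s) (total 0); column heights now [0 2 1 1 2 2 1], max=2
Drop 3: T rot3 at col 4 lands with bottom-row=2; cleared 0 line(s) (total 0); column heights now [0 2 1 1 4 5 1], max=5

Answer: 0 2 1 1 4 5 1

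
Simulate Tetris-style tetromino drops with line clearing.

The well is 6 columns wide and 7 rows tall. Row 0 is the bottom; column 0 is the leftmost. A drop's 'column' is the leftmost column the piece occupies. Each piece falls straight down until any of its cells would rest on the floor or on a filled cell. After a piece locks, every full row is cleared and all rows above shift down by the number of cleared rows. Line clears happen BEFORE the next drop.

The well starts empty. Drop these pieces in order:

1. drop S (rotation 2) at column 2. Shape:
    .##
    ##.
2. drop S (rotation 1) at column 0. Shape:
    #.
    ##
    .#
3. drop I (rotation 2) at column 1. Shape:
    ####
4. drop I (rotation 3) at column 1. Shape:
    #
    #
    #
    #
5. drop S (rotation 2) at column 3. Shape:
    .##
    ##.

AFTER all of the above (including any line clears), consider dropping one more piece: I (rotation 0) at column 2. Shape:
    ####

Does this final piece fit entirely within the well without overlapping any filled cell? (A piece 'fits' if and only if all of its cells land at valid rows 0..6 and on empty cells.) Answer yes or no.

Answer: yes

Derivation:
Drop 1: S rot2 at col 2 lands with bottom-row=0; cleared 0 line(s) (total 0); column heights now [0 0 1 2 2 0], max=2
Drop 2: S rot1 at col 0 lands with bottom-row=0; cleared 0 line(s) (total 0); column heights now [3 2 1 2 2 0], max=3
Drop 3: I rot2 at col 1 lands with bottom-row=2; cleared 0 line(s) (total 0); column heights now [3 3 3 3 3 0], max=3
Drop 4: I rot3 at col 1 lands with bottom-row=3; cleared 0 line(s) (total 0); column heights now [3 7 3 3 3 0], max=7
Drop 5: S rot2 at col 3 lands with bottom-row=3; cleared 0 line(s) (total 0); column heights now [3 7 3 4 5 5], max=7
Test piece I rot0 at col 2 (width 4): heights before test = [3 7 3 4 5 5]; fits = True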